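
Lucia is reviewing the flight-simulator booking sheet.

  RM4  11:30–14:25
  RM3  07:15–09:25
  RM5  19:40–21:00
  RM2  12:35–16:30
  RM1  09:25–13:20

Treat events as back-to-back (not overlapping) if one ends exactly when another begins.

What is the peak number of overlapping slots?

3

Sort all start/end points and keep a running count:
07:15 start RM3 → 1
09:25 end RM3 → 0
09:25 start RM1 → 1
11:30 start RM4 → 2
12:35 start RM2 → 3
13:20 end RM1 → 2
14:25 end RM4 → 1
16:30 end RM2 → 0
19:40 start RM5 → 1
21:00 end RM5 → 0
Peak is 3, at 12:35 (RM1, RM2, RM4).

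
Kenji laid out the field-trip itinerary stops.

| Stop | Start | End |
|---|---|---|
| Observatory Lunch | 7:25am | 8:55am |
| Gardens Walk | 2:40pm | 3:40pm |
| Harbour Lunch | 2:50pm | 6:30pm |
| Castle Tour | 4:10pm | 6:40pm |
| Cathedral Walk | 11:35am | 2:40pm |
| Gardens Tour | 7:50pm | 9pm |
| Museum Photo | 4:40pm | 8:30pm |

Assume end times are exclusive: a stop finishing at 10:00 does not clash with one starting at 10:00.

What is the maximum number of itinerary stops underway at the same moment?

3

Sweep the timeline, counting +1 at each start and −1 at each end (ends before starts at a tie):
7:25am start Observatory Lunch → 1
8:55am end Observatory Lunch → 0
11:35am start Cathedral Walk → 1
2:40pm end Cathedral Walk → 0
2:40pm start Gardens Walk → 1
2:50pm start Harbour Lunch → 2
3:40pm end Gardens Walk → 1
4:10pm start Castle Tour → 2
4:40pm start Museum Photo → 3
6:30pm end Harbour Lunch → 2
6:40pm end Castle Tour → 1
7:50pm start Gardens Tour → 2
8:30pm end Museum Photo → 1
9pm end Gardens Tour → 0
Peak is 3, at 4:40pm (Castle Tour, Harbour Lunch, Museum Photo).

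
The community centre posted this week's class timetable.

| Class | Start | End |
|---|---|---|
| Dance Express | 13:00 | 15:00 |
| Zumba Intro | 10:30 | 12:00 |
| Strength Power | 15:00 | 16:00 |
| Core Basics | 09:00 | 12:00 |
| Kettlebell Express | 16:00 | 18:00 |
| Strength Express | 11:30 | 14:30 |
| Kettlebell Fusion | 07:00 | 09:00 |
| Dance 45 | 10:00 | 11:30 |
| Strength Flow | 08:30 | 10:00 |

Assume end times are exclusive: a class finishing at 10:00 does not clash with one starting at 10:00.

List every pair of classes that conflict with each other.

Sorted by start: Kettlebell Fusion, Strength Flow, Core Basics, Dance 45, Zumba Intro, Strength Express, Dance Express, Strength Power, Kettlebell Express.
Strength Flow starts before Kettlebell Fusion ends → Kettlebell Fusion and Strength Flow overlap.
Core Basics starts exactly when Kettlebell Fusion ends (back-to-back, no overlap), so Kettlebell Fusion has no further overlaps.
Core Basics starts before Strength Flow ends → Strength Flow and Core Basics overlap.
Dance 45 starts exactly when Strength Flow ends (back-to-back, no overlap), so Strength Flow has no further overlaps.
Dance 45 starts before Core Basics ends → Core Basics and Dance 45 overlap.
Zumba Intro starts before Core Basics ends → Core Basics and Zumba Intro overlap.
Strength Express starts before Core Basics ends → Core Basics and Strength Express overlap.
Dance Express starts after Core Basics ends, so Core Basics has no further overlaps.
Zumba Intro starts before Dance 45 ends → Dance 45 and Zumba Intro overlap.
Strength Express starts exactly when Dance 45 ends (back-to-back, no overlap), so Dance 45 has no further overlaps.
Strength Express starts before Zumba Intro ends → Zumba Intro and Strength Express overlap.
Dance Express starts after Zumba Intro ends, so Zumba Intro has no further overlaps.
Dance Express starts before Strength Express ends → Strength Express and Dance Express overlap.
Strength Power starts after Strength Express ends, so Strength Express has no further overlaps.
Strength Power starts exactly when Dance Express ends (back-to-back, no overlap), so Dance Express has no further overlaps.
Kettlebell Express starts exactly when Strength Power ends (back-to-back, no overlap).

Core Basics & Dance 45, Core Basics & Strength Express, Core Basics & Strength Flow, Core Basics & Zumba Intro, Dance 45 & Zumba Intro, Dance Express & Strength Express, Kettlebell Fusion & Strength Flow, Strength Express & Zumba Intro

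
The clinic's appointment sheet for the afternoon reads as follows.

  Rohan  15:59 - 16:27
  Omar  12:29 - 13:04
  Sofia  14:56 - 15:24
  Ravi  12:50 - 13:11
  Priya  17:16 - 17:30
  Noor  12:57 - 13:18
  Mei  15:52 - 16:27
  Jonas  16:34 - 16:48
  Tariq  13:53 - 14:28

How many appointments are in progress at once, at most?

3

Sweep the timeline, counting +1 at each start and −1 at each end (ends before starts at a tie):
12:29 start Omar → 1
12:50 start Ravi → 2
12:57 start Noor → 3
13:04 end Omar → 2
13:11 end Ravi → 1
13:18 end Noor → 0
13:53 start Tariq → 1
14:28 end Tariq → 0
14:56 start Sofia → 1
15:24 end Sofia → 0
15:52 start Mei → 1
15:59 start Rohan → 2
16:27 end Mei → 1
16:27 end Rohan → 0
16:34 start Jonas → 1
16:48 end Jonas → 0
17:16 start Priya → 1
17:30 end Priya → 0
Peak is 3, at 12:57 (Noor, Omar, Ravi).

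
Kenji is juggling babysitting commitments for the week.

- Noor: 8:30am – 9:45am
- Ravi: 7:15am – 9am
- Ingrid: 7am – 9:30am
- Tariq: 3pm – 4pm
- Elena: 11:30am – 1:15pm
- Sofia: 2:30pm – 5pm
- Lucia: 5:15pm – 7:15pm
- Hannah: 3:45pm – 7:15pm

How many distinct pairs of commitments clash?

Check each pair: they overlap iff neither finishes before the other starts.
Sorted by start: Ingrid, Ravi, Noor, Elena, Sofia, Tariq, Hannah, Lucia.
Ravi starts before Ingrid ends → Ingrid and Ravi overlap.
Noor starts before Ingrid ends → Ingrid and Noor overlap.
Elena starts after Ingrid ends; Ingrid is clear from here.
Noor starts before Ravi ends → Ravi and Noor overlap.
Elena starts after Ravi ends; Ravi is clear from here.
Elena starts after Noor ends; Noor is clear from here.
Sofia starts after Elena ends; Elena is clear from here.
Tariq starts before Sofia ends → Sofia and Tariq overlap.
Hannah starts before Sofia ends → Sofia and Hannah overlap.
Lucia starts after Sofia ends.
Hannah starts before Tariq ends → Tariq and Hannah overlap.
Lucia starts after Tariq ends.
Lucia starts before Hannah ends → Hannah and Lucia overlap.
Overlapping pairs: Hannah & Lucia, Hannah & Sofia, Hannah & Tariq, Ingrid & Noor, Ingrid & Ravi, Noor & Ravi, Sofia & Tariq — 7 in total.

7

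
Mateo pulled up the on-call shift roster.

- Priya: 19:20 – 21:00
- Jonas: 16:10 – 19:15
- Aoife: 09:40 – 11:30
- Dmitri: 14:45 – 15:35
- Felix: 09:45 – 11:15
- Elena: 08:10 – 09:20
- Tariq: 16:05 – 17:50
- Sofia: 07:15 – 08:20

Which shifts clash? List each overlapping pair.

Aoife & Felix, Elena & Sofia, Jonas & Tariq

Sorted by start: Sofia, Elena, Aoife, Felix, Dmitri, Tariq, Jonas, Priya.
Elena starts before Sofia ends → Sofia and Elena overlap.
Aoife starts after Sofia ends, so nothing later overlaps Sofia either.
Aoife starts after Elena ends, so nothing later overlaps Elena either.
Felix starts before Aoife ends → Aoife and Felix overlap.
Dmitri starts after Aoife ends, so nothing later overlaps Aoife either.
Dmitri starts after Felix ends, so nothing later overlaps Felix either.
Tariq starts after Dmitri ends, so nothing later overlaps Dmitri either.
Jonas starts before Tariq ends → Tariq and Jonas overlap.
Priya starts after Tariq ends.
Priya starts after Jonas ends.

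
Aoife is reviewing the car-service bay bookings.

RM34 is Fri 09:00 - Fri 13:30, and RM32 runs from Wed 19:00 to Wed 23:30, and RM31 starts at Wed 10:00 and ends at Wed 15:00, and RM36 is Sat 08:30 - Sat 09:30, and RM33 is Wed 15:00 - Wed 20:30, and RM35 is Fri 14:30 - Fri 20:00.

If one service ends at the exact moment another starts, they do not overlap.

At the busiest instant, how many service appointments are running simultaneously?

Sweep the timeline, counting +1 at each start and −1 at each end (ends before starts at a tie):
Wed 10:00 start RM31 → 1
Wed 15:00 end RM31 → 0
Wed 15:00 start RM33 → 1
Wed 19:00 start RM32 → 2
Wed 20:30 end RM33 → 1
Wed 23:30 end RM32 → 0
Fri 09:00 start RM34 → 1
Fri 13:30 end RM34 → 0
Fri 14:30 start RM35 → 1
Fri 20:00 end RM35 → 0
Sat 08:30 start RM36 → 1
Sat 09:30 end RM36 → 0
Peak is 2, at Wed 19:00 (RM32, RM33).

2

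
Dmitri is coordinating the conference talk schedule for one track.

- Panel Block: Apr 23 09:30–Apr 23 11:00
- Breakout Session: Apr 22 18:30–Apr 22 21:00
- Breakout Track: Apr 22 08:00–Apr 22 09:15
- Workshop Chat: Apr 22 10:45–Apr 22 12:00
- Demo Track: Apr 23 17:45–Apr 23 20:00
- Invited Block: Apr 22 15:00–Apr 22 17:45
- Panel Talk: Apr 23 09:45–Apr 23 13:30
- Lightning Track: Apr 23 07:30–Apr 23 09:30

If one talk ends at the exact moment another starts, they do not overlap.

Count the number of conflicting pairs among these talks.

Two intervals overlap when each starts before the other ends.
Sorted by start: Breakout Track, Workshop Chat, Invited Block, Breakout Session, Lightning Track, Panel Block, Panel Talk, Demo Track.
Workshop Chat starts after Breakout Track ends — done with Breakout Track.
Invited Block starts after Workshop Chat ends — done with Workshop Chat.
Breakout Session starts after Invited Block ends — done with Invited Block.
Lightning Track starts after Breakout Session ends — done with Breakout Session.
Panel Block starts exactly when Lightning Track ends (back-to-back, no overlap) — done with Lightning Track.
Panel Talk starts before Panel Block ends → Panel Block and Panel Talk overlap.
Demo Track starts after Panel Block ends.
Demo Track starts after Panel Talk ends.
Overlapping pairs: Panel Block & Panel Talk — 1 in total.

1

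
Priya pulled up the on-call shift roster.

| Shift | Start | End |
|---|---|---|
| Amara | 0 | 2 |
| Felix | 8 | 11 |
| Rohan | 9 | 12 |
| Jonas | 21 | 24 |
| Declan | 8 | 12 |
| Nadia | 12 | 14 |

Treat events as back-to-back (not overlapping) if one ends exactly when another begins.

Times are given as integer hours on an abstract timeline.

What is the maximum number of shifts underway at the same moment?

Sweep the timeline, counting +1 at each start and −1 at each end (ends before starts at a tie):
0 start Amara → 1
2 end Amara → 0
8 start Declan → 1
8 start Felix → 2
9 start Rohan → 3
11 end Felix → 2
12 end Declan → 1
12 end Rohan → 0
12 start Nadia → 1
14 end Nadia → 0
21 start Jonas → 1
24 end Jonas → 0
Peak is 3, at 9 (Declan, Felix, Rohan).

3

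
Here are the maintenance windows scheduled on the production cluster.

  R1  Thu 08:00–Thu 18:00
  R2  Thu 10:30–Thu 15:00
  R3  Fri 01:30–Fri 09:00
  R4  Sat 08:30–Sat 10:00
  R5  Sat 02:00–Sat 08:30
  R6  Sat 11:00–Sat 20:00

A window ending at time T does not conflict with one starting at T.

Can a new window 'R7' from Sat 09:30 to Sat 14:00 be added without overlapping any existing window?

No — it overlaps R4, R6

R1: ends Thu 18:00 at or before R7 starts Sat 09:30 → clear.
R2: ends Thu 15:00 at or before R7 starts Sat 09:30 → clear.
R3: ends Fri 09:00 at or before R7 starts Sat 09:30 → clear.
R5: ends Sat 08:30 at or before R7 starts Sat 09:30 → clear.
R4: starts Sat 08:30 before R7 ends Sat 14:00, and ends Sat 10:00 after R7 starts Sat 09:30 → overlap.
R6: starts Sat 11:00 before R7 ends Sat 14:00, and ends Sat 20:00 after R7 starts Sat 09:30 → overlap.
R7 overlaps R4, R6.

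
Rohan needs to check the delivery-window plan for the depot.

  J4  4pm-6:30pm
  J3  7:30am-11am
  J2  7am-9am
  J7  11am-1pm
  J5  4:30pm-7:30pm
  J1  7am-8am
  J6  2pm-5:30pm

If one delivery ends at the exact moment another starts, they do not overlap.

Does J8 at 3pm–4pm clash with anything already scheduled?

J1: ends 8am at or before J8 starts 3pm → clear.
J2: ends 9am at or before J8 starts 3pm → clear.
J3: ends 11am at or before J8 starts 3pm → clear.
J7: ends 1pm at or before J8 starts 3pm → clear.
J6: starts 2pm before J8 ends 4pm, and ends 5:30pm after J8 starts 3pm → overlap.
J4: starts 4pm at or after J8 ends 4pm → clear.
J5: starts 4:30pm at or after J8 ends 4pm → clear.
J8 overlaps J6.

Yes — it overlaps J6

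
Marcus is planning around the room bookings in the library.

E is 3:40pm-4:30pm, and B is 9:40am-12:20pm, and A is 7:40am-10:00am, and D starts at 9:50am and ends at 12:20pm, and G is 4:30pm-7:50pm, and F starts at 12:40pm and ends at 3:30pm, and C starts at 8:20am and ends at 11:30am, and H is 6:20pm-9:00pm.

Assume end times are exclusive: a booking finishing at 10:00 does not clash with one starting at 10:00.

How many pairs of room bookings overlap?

Sorted by start: A, C, B, D, F, E, G, H.
C starts before A ends → A and C overlap.
B starts before A ends → A and B overlap.
D starts before A ends → A and D overlap.
F starts after A ends; A is clear from here.
B starts before C ends → C and B overlap.
D starts before C ends → C and D overlap.
F starts after C ends; C is clear from here.
D starts before B ends → B and D overlap.
F starts after B ends; B is clear from here.
F starts after D ends; D is clear from here.
E starts after F ends; F is clear from here.
G starts exactly when E ends (back-to-back, no overlap); E is clear from here.
H starts before G ends → G and H overlap.
Overlapping pairs: A & B, A & C, A & D, B & C, B & D, C & D, G & H — 7 in total.

7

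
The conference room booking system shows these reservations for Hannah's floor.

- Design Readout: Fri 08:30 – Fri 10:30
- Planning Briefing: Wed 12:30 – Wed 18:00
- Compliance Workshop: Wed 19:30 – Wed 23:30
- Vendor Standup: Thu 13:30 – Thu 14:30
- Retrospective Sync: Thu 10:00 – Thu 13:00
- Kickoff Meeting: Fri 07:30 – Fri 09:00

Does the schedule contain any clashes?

Yes

Two intervals overlap when each starts before the other ends.
Sorted by start: Planning Briefing, Compliance Workshop, Retrospective Sync, Vendor Standup, Kickoff Meeting, Design Readout.
Compliance Workshop starts after Planning Briefing ends — done with Planning Briefing.
Retrospective Sync starts after Compliance Workshop ends — done with Compliance Workshop.
Vendor Standup starts after Retrospective Sync ends — done with Retrospective Sync.
Kickoff Meeting starts after Vendor Standup ends — done with Vendor Standup.
Design Readout starts before Kickoff Meeting ends → Kickoff Meeting and Design Readout overlap.
That's a conflict, so the schedule is not conflict-free.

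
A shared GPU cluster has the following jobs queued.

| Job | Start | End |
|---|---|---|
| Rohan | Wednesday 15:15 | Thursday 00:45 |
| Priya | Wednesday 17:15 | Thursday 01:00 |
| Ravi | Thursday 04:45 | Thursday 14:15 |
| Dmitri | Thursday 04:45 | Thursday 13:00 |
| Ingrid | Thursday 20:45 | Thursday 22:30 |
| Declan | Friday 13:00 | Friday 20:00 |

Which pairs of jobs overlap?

Sorted by start: Rohan, Priya, Ravi, Dmitri, Ingrid, Declan.
Priya starts before Rohan ends → Rohan and Priya overlap.
Ravi starts after Rohan ends, so nothing later overlaps Rohan either.
Ravi starts after Priya ends, so nothing later overlaps Priya either.
Dmitri starts before Ravi ends → Ravi and Dmitri overlap.
Ingrid starts after Ravi ends, so nothing later overlaps Ravi either.
Ingrid starts after Dmitri ends, so nothing later overlaps Dmitri either.
Declan starts after Ingrid ends.

Dmitri & Ravi, Priya & Rohan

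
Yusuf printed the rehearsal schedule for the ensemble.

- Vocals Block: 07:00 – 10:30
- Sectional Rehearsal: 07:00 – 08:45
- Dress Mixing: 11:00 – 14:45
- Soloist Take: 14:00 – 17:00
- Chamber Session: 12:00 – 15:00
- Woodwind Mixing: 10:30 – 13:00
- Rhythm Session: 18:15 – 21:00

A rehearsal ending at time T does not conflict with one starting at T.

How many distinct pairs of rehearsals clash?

6

Sorted by start: Vocals Block, Sectional Rehearsal, Woodwind Mixing, Dress Mixing, Chamber Session, Soloist Take, Rhythm Session.
Sectional Rehearsal starts before Vocals Block ends → Vocals Block and Sectional Rehearsal overlap.
Woodwind Mixing starts exactly when Vocals Block ends (back-to-back, no overlap); Vocals Block is clear from here.
Woodwind Mixing starts after Sectional Rehearsal ends; Sectional Rehearsal is clear from here.
Dress Mixing starts before Woodwind Mixing ends → Woodwind Mixing and Dress Mixing overlap.
Chamber Session starts before Woodwind Mixing ends → Woodwind Mixing and Chamber Session overlap.
Soloist Take starts after Woodwind Mixing ends; Woodwind Mixing is clear from here.
Chamber Session starts before Dress Mixing ends → Dress Mixing and Chamber Session overlap.
Soloist Take starts before Dress Mixing ends → Dress Mixing and Soloist Take overlap.
Rhythm Session starts after Dress Mixing ends.
Soloist Take starts before Chamber Session ends → Chamber Session and Soloist Take overlap.
Rhythm Session starts after Chamber Session ends.
Rhythm Session starts after Soloist Take ends.
Overlapping pairs: Chamber Session & Dress Mixing, Chamber Session & Soloist Take, Chamber Session & Woodwind Mixing, Dress Mixing & Soloist Take, Dress Mixing & Woodwind Mixing, Sectional Rehearsal & Vocals Block — 6 in total.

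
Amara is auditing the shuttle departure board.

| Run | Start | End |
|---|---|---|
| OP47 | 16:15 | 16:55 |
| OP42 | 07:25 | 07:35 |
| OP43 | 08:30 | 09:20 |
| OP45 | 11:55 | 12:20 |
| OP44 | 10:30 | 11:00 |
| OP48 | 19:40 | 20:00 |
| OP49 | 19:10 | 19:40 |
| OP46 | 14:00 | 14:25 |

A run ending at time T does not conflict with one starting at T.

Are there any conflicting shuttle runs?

Sorted by start: OP42, OP43, OP44, OP45, OP46, OP47, OP49, OP48.
OP43 starts after OP42 ends — done with OP42.
OP44 starts after OP43 ends — done with OP43.
OP45 starts after OP44 ends — done with OP44.
OP46 starts after OP45 ends — done with OP45.
OP47 starts after OP46 ends — done with OP46.
OP49 starts after OP47 ends — done with OP47.
OP48 starts exactly when OP49 ends (back-to-back, no overlap).
Every pair is clear; the schedule has no overlaps.

No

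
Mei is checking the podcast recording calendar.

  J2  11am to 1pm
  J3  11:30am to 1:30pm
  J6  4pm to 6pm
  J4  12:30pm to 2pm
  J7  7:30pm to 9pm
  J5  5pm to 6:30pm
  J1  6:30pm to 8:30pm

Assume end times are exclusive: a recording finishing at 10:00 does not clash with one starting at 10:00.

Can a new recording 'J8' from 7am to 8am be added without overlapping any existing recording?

J2: starts 11am at or after J8 ends 8am → clear.
J3: starts 11:30am at or after J8 ends 8am → clear.
J4: starts 12:30pm at or after J8 ends 8am → clear.
J6: starts 4pm at or after J8 ends 8am → clear.
J5: starts 5pm at or after J8 ends 8am → clear.
J1: starts 6:30pm at or after J8 ends 8am → clear.
J7: starts 7:30pm at or after J8 ends 8am → clear.

Yes — the slot is free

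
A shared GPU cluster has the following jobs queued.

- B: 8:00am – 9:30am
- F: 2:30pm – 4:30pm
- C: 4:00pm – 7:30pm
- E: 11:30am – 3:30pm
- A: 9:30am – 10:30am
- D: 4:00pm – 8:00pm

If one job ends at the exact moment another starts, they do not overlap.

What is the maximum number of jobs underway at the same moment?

3

Sort all start/end points and keep a running count:
8:00am start B → 1
9:30am end B → 0
9:30am start A → 1
10:30am end A → 0
11:30am start E → 1
2:30pm start F → 2
3:30pm end E → 1
4:00pm start C → 2
4:00pm start D → 3
4:30pm end F → 2
7:30pm end C → 1
8:00pm end D → 0
Peak is 3, at 4:00pm (C, D, F).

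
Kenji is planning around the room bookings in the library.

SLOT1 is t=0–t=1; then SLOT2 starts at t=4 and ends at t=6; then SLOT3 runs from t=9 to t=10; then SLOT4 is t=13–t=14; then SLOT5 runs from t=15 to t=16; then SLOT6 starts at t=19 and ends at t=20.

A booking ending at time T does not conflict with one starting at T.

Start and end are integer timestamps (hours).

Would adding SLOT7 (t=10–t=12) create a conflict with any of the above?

No — it doesn't clash with anything

SLOT1: ends t=1 at or before SLOT7 starts t=10 → clear.
SLOT2: ends t=6 at or before SLOT7 starts t=10 → clear.
SLOT3: ends t=10 at or before SLOT7 starts t=10 → clear.
SLOT4: starts t=13 at or after SLOT7 ends t=12 → clear.
SLOT5: starts t=15 at or after SLOT7 ends t=12 → clear.
SLOT6: starts t=19 at or after SLOT7 ends t=12 → clear.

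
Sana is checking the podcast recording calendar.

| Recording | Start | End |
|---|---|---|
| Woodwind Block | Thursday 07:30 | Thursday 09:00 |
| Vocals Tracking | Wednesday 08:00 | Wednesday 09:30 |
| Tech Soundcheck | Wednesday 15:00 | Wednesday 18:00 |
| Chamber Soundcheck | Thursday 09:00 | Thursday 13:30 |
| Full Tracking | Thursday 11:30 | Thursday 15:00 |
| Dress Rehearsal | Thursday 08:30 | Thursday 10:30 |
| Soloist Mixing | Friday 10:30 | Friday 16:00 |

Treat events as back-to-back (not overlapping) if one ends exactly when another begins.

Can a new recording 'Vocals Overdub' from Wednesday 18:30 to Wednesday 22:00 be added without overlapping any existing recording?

Vocals Tracking: ends Wednesday 09:30 at or before Vocals Overdub starts Wednesday 18:30 → clear.
Tech Soundcheck: ends Wednesday 18:00 at or before Vocals Overdub starts Wednesday 18:30 → clear.
Woodwind Block: starts Thursday 07:30 at or after Vocals Overdub ends Wednesday 22:00 → clear.
Dress Rehearsal: starts Thursday 08:30 at or after Vocals Overdub ends Wednesday 22:00 → clear.
Chamber Soundcheck: starts Thursday 09:00 at or after Vocals Overdub ends Wednesday 22:00 → clear.
Full Tracking: starts Thursday 11:30 at or after Vocals Overdub ends Wednesday 22:00 → clear.
Soloist Mixing: starts Friday 10:30 at or after Vocals Overdub ends Wednesday 22:00 → clear.

Yes — the slot is free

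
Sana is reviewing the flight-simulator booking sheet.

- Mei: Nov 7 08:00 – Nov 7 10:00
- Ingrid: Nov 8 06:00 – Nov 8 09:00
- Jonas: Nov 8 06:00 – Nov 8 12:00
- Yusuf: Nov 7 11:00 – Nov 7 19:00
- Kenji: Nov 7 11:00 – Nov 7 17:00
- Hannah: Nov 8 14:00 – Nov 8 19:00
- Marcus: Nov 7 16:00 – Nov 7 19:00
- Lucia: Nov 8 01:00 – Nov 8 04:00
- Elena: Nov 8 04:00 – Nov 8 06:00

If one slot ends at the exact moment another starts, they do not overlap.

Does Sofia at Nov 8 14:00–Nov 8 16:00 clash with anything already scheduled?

Yes — it overlaps Hannah

Mei: ends Nov 7 10:00 at or before Sofia starts Nov 8 14:00 → clear.
Kenji: ends Nov 7 17:00 at or before Sofia starts Nov 8 14:00 → clear.
Yusuf: ends Nov 7 19:00 at or before Sofia starts Nov 8 14:00 → clear.
Marcus: ends Nov 7 19:00 at or before Sofia starts Nov 8 14:00 → clear.
Lucia: ends Nov 8 04:00 at or before Sofia starts Nov 8 14:00 → clear.
Elena: ends Nov 8 06:00 at or before Sofia starts Nov 8 14:00 → clear.
Ingrid: ends Nov 8 09:00 at or before Sofia starts Nov 8 14:00 → clear.
Jonas: ends Nov 8 12:00 at or before Sofia starts Nov 8 14:00 → clear.
Hannah: starts Nov 8 14:00 before Sofia ends Nov 8 16:00, and ends Nov 8 19:00 after Sofia starts Nov 8 14:00 → overlap.
Sofia overlaps Hannah.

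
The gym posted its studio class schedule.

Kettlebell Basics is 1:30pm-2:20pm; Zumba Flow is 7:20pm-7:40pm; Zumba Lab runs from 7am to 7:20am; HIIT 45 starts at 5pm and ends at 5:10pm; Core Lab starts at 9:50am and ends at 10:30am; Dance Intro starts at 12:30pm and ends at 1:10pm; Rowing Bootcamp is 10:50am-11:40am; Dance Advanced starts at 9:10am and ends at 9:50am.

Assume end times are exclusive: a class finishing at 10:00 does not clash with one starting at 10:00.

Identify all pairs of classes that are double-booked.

Sorted by start: Zumba Lab, Dance Advanced, Core Lab, Rowing Bootcamp, Dance Intro, Kettlebell Basics, HIIT 45, Zumba Flow.
Dance Advanced starts after Zumba Lab ends — done with Zumba Lab.
Core Lab starts exactly when Dance Advanced ends (back-to-back, no overlap) — done with Dance Advanced.
Rowing Bootcamp starts after Core Lab ends — done with Core Lab.
Dance Intro starts after Rowing Bootcamp ends — done with Rowing Bootcamp.
Kettlebell Basics starts after Dance Intro ends — done with Dance Intro.
HIIT 45 starts after Kettlebell Basics ends — done with Kettlebell Basics.
Zumba Flow starts after HIIT 45 ends.

no overlapping pairs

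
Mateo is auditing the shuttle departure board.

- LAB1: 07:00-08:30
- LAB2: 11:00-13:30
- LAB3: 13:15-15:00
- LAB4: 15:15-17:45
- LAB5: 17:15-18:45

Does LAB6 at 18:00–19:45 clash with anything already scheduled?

Yes — it overlaps LAB5

LAB1: ends 08:30 at or before LAB6 starts 18:00 → clear.
LAB2: ends 13:30 at or before LAB6 starts 18:00 → clear.
LAB3: ends 15:00 at or before LAB6 starts 18:00 → clear.
LAB4: ends 17:45 at or before LAB6 starts 18:00 → clear.
LAB5: starts 17:15 before LAB6 ends 19:45, and ends 18:45 after LAB6 starts 18:00 → overlap.
LAB6 overlaps LAB5.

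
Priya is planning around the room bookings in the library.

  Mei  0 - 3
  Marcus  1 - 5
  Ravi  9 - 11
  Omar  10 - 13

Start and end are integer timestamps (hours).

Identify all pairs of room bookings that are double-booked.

Sorted by start: Mei, Marcus, Ravi, Omar.
Marcus starts before Mei ends → Mei and Marcus overlap.
Ravi starts after Mei ends; Mei is clear from here.
Ravi starts after Marcus ends; Marcus is clear from here.
Omar starts before Ravi ends → Ravi and Omar overlap.

Marcus & Mei, Omar & Ravi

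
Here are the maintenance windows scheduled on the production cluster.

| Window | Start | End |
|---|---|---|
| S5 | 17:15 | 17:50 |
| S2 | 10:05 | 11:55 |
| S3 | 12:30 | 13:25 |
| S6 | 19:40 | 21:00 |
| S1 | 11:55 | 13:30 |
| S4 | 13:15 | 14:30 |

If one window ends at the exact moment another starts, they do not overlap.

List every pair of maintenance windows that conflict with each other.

Two intervals overlap when each starts before the other ends.
Sorted by start: S2, S1, S3, S4, S5, S6.
S1 starts exactly when S2 ends (back-to-back, no overlap), so S2 has no further overlaps.
S3 starts before S1 ends → S1 and S3 overlap.
S4 starts before S1 ends → S1 and S4 overlap.
S5 starts after S1 ends, so S1 has no further overlaps.
S4 starts before S3 ends → S3 and S4 overlap.
S5 starts after S3 ends, so S3 has no further overlaps.
S5 starts after S4 ends, so S4 has no further overlaps.
S6 starts after S5 ends.

S1 & S3, S1 & S4, S3 & S4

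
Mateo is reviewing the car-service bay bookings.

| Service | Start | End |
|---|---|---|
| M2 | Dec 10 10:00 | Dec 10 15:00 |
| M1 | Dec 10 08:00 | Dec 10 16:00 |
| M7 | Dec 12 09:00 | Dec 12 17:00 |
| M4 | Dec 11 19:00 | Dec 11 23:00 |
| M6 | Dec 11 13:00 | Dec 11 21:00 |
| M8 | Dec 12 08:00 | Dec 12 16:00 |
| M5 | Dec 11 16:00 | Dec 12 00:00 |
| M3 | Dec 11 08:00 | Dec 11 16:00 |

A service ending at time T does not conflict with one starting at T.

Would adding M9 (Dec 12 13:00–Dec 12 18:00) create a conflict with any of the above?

Yes — it overlaps M7, M8

M1: ends Dec 10 16:00 at or before M9 starts Dec 12 13:00 → clear.
M2: ends Dec 10 15:00 at or before M9 starts Dec 12 13:00 → clear.
M3: ends Dec 11 16:00 at or before M9 starts Dec 12 13:00 → clear.
M6: ends Dec 11 21:00 at or before M9 starts Dec 12 13:00 → clear.
M5: ends Dec 12 00:00 at or before M9 starts Dec 12 13:00 → clear.
M4: ends Dec 11 23:00 at or before M9 starts Dec 12 13:00 → clear.
M8: starts Dec 12 08:00 before M9 ends Dec 12 18:00, and ends Dec 12 16:00 after M9 starts Dec 12 13:00 → overlap.
M7: starts Dec 12 09:00 before M9 ends Dec 12 18:00, and ends Dec 12 17:00 after M9 starts Dec 12 13:00 → overlap.
M9 overlaps M7, M8.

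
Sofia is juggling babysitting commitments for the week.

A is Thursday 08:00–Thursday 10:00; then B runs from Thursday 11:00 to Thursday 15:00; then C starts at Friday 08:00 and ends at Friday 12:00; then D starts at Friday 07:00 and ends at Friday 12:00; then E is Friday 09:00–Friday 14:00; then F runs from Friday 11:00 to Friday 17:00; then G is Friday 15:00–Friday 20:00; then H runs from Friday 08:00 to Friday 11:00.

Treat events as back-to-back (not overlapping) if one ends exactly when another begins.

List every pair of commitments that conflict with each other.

Check each pair: they overlap iff neither finishes before the other starts.
Sorted by start: A, B, D, C, H, E, F, G.
B starts after A ends — done with A.
D starts after B ends — done with B.
C starts before D ends → D and C overlap.
H starts before D ends → D and H overlap.
E starts before D ends → D and E overlap.
F starts before D ends → D and F overlap.
G starts after D ends.
H starts before C ends → C and H overlap.
E starts before C ends → C and E overlap.
F starts before C ends → C and F overlap.
G starts after C ends.
E starts before H ends → H and E overlap.
F starts exactly when H ends (back-to-back, no overlap) — done with H.
F starts before E ends → E and F overlap.
G starts after E ends.
G starts before F ends → F and G overlap.

C & D, C & E, C & F, C & H, D & E, D & F, D & H, E & F, E & H, F & G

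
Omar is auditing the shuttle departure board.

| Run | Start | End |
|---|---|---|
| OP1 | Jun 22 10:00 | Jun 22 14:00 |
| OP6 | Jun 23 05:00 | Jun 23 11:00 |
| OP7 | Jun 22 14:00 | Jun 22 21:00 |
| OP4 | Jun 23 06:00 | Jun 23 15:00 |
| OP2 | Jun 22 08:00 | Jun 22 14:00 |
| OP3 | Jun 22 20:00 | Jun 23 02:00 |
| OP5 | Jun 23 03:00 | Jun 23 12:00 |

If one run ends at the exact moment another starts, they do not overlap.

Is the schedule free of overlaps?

Sorted by start: OP2, OP1, OP7, OP3, OP5, OP6, OP4.
OP1 starts before OP2 ends → OP2 and OP1 overlap.
That's a conflict, so the schedule is not conflict-free.

No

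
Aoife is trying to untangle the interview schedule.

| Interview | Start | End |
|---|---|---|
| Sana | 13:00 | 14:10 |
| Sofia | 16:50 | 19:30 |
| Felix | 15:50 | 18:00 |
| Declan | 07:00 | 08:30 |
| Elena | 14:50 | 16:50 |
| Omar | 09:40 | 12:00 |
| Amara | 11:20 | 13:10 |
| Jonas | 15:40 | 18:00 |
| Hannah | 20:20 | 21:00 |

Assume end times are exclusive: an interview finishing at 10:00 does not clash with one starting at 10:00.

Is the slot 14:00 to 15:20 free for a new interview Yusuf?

Declan: ends 08:30 at or before Yusuf starts 14:00 → clear.
Omar: ends 12:00 at or before Yusuf starts 14:00 → clear.
Amara: ends 13:10 at or before Yusuf starts 14:00 → clear.
Sana: starts 13:00 before Yusuf ends 15:20, and ends 14:10 after Yusuf starts 14:00 → overlap.
Elena: starts 14:50 before Yusuf ends 15:20, and ends 16:50 after Yusuf starts 14:00 → overlap.
Jonas: starts 15:40 at or after Yusuf ends 15:20 → clear.
Felix: starts 15:50 at or after Yusuf ends 15:20 → clear.
Sofia: starts 16:50 at or after Yusuf ends 15:20 → clear.
Hannah: starts 20:20 at or after Yusuf ends 15:20 → clear.
Yusuf overlaps Sana, Elena.

No — it overlaps Elena, Sana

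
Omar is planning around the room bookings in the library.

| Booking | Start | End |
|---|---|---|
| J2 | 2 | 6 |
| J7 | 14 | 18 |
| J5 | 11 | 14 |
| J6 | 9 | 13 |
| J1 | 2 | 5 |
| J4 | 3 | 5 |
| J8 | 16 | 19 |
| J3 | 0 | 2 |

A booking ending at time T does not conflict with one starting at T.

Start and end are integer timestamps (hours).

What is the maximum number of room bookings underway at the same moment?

Walk through starts and ends in time order (an end at T is processed before a start at T):
0 start J3 → 1
2 end J3 → 0
2 start J1 → 1
2 start J2 → 2
3 start J4 → 3
5 end J1 → 2
5 end J4 → 1
6 end J2 → 0
9 start J6 → 1
11 start J5 → 2
13 end J6 → 1
14 end J5 → 0
14 start J7 → 1
16 start J8 → 2
18 end J7 → 1
19 end J8 → 0
Peak is 3, at 3 (J1, J2, J4).

3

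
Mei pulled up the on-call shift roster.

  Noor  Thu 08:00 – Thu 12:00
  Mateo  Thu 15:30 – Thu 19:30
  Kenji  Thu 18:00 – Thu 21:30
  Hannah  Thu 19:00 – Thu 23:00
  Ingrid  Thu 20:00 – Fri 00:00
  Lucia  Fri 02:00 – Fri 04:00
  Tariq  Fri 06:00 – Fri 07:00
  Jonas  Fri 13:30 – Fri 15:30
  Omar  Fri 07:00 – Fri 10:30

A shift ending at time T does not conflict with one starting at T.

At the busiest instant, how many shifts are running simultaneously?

Walk through starts and ends in time order (an end at T is processed before a start at T):
Thu 08:00 start Noor → 1
Thu 12:00 end Noor → 0
Thu 15:30 start Mateo → 1
Thu 18:00 start Kenji → 2
Thu 19:00 start Hannah → 3
Thu 19:30 end Mateo → 2
Thu 20:00 start Ingrid → 3
Thu 21:30 end Kenji → 2
Thu 23:00 end Hannah → 1
Fri 00:00 end Ingrid → 0
Fri 02:00 start Lucia → 1
Fri 04:00 end Lucia → 0
Fri 06:00 start Tariq → 1
Fri 07:00 end Tariq → 0
Fri 07:00 start Omar → 1
Fri 10:30 end Omar → 0
Fri 13:30 start Jonas → 1
Fri 15:30 end Jonas → 0
Peak is 3, at Thu 19:00 (Hannah, Kenji, Mateo).

3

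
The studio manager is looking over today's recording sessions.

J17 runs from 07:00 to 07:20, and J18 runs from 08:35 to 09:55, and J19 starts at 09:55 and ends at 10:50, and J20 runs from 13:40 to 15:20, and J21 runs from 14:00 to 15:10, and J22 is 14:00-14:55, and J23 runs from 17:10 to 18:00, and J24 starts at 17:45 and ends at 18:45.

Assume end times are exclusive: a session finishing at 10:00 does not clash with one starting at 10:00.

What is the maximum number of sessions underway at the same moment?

3

Sweep the timeline, counting +1 at each start and −1 at each end (ends before starts at a tie):
07:00 start J17 → 1
07:20 end J17 → 0
08:35 start J18 → 1
09:55 end J18 → 0
09:55 start J19 → 1
10:50 end J19 → 0
13:40 start J20 → 1
14:00 start J21 → 2
14:00 start J22 → 3
14:55 end J22 → 2
15:10 end J21 → 1
15:20 end J20 → 0
17:10 start J23 → 1
17:45 start J24 → 2
18:00 end J23 → 1
18:45 end J24 → 0
Peak is 3, at 14:00 (J20, J21, J22).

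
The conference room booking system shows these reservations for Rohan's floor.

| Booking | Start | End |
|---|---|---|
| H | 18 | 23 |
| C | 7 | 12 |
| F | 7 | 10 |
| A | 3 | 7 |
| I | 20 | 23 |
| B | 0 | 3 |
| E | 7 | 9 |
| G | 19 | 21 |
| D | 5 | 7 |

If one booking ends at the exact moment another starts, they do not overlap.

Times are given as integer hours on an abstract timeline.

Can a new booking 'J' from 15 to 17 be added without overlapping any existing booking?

B: ends 3 at or before J starts 15 → clear.
A: ends 7 at or before J starts 15 → clear.
D: ends 7 at or before J starts 15 → clear.
C: ends 12 at or before J starts 15 → clear.
E: ends 9 at or before J starts 15 → clear.
F: ends 10 at or before J starts 15 → clear.
H: starts 18 at or after J ends 17 → clear.
G: starts 19 at or after J ends 17 → clear.
I: starts 20 at or after J ends 17 → clear.

Yes — the slot is free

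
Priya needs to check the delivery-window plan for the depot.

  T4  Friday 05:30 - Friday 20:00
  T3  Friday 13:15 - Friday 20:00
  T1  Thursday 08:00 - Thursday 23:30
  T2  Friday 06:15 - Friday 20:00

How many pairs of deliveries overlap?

Sorted by start: T1, T4, T2, T3.
T4 starts after T1 ends, so nothing later overlaps T1 either.
T2 starts before T4 ends → T4 and T2 overlap.
T3 starts before T4 ends → T4 and T3 overlap.
T3 starts before T2 ends → T2 and T3 overlap.
Overlapping pairs: T2 & T3, T2 & T4, T3 & T4 — 3 in total.

3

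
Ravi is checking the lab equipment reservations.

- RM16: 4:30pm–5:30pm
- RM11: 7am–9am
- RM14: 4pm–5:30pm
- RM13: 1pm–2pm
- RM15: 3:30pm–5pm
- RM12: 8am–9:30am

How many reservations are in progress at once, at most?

Sort all start/end points and keep a running count:
7am start RM11 → 1
8am start RM12 → 2
9am end RM11 → 1
9:30am end RM12 → 0
1pm start RM13 → 1
2pm end RM13 → 0
3:30pm start RM15 → 1
4pm start RM14 → 2
4:30pm start RM16 → 3
5pm end RM15 → 2
5:30pm end RM14 → 1
5:30pm end RM16 → 0
Peak is 3, at 4:30pm (RM14, RM15, RM16).

3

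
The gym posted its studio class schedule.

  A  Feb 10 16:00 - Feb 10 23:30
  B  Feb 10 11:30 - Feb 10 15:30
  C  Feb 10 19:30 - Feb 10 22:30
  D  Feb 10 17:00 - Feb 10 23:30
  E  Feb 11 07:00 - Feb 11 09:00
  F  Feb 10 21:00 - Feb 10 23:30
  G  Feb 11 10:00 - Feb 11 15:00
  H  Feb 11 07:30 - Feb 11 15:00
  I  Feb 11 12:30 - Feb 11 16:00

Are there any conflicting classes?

Yes

Sorted by start: B, A, D, C, F, E, H, G, I.
A starts after B ends, so B has no further overlaps.
D starts before A ends → A and D overlap.
That's a conflict, so the schedule is not conflict-free.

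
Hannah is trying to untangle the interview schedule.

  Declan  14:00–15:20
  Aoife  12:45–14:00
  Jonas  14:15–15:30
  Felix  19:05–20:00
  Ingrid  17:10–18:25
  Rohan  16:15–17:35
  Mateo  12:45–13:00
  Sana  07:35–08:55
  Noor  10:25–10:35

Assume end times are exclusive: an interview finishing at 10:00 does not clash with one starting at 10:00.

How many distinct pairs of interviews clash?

3

Sorted by start: Sana, Noor, Mateo, Aoife, Declan, Jonas, Rohan, Ingrid, Felix.
Noor starts after Sana ends — done with Sana.
Mateo starts after Noor ends — done with Noor.
Aoife starts before Mateo ends → Mateo and Aoife overlap.
Declan starts after Mateo ends — done with Mateo.
Declan starts exactly when Aoife ends (back-to-back, no overlap) — done with Aoife.
Jonas starts before Declan ends → Declan and Jonas overlap.
Rohan starts after Declan ends — done with Declan.
Rohan starts after Jonas ends — done with Jonas.
Ingrid starts before Rohan ends → Rohan and Ingrid overlap.
Felix starts after Rohan ends.
Felix starts after Ingrid ends.
Overlapping pairs: Aoife & Mateo, Declan & Jonas, Ingrid & Rohan — 3 in total.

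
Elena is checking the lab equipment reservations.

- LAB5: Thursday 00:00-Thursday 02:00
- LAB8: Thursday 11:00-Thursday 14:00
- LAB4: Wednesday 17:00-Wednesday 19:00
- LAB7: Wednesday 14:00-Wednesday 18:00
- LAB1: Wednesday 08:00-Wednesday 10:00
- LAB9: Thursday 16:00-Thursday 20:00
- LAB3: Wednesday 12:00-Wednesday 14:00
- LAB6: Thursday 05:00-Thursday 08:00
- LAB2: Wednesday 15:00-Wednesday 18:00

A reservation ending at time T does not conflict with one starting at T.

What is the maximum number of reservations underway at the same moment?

3

Walk through starts and ends in time order (an end at T is processed before a start at T):
Wednesday 08:00 start LAB1 → 1
Wednesday 10:00 end LAB1 → 0
Wednesday 12:00 start LAB3 → 1
Wednesday 14:00 end LAB3 → 0
Wednesday 14:00 start LAB7 → 1
Wednesday 15:00 start LAB2 → 2
Wednesday 17:00 start LAB4 → 3
Wednesday 18:00 end LAB2 → 2
Wednesday 18:00 end LAB7 → 1
Wednesday 19:00 end LAB4 → 0
Thursday 00:00 start LAB5 → 1
Thursday 02:00 end LAB5 → 0
Thursday 05:00 start LAB6 → 1
Thursday 08:00 end LAB6 → 0
Thursday 11:00 start LAB8 → 1
Thursday 14:00 end LAB8 → 0
Thursday 16:00 start LAB9 → 1
Thursday 20:00 end LAB9 → 0
Peak is 3, at Wednesday 17:00 (LAB2, LAB4, LAB7).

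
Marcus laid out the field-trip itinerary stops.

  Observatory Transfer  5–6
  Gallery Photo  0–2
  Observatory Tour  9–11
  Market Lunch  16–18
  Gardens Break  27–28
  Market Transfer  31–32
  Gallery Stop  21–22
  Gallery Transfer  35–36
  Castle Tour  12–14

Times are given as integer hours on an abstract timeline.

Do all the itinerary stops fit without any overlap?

Sorted by start: Gallery Photo, Observatory Transfer, Observatory Tour, Castle Tour, Market Lunch, Gallery Stop, Gardens Break, Market Transfer, Gallery Transfer.
Observatory Transfer starts after Gallery Photo ends; Gallery Photo is clear from here.
Observatory Tour starts after Observatory Transfer ends; Observatory Transfer is clear from here.
Castle Tour starts after Observatory Tour ends; Observatory Tour is clear from here.
Market Lunch starts after Castle Tour ends; Castle Tour is clear from here.
Gallery Stop starts after Market Lunch ends; Market Lunch is clear from here.
Gardens Break starts after Gallery Stop ends; Gallery Stop is clear from here.
Market Transfer starts after Gardens Break ends; Gardens Break is clear from here.
Gallery Transfer starts after Market Transfer ends.
Every pair is clear; the schedule has no overlaps.

Yes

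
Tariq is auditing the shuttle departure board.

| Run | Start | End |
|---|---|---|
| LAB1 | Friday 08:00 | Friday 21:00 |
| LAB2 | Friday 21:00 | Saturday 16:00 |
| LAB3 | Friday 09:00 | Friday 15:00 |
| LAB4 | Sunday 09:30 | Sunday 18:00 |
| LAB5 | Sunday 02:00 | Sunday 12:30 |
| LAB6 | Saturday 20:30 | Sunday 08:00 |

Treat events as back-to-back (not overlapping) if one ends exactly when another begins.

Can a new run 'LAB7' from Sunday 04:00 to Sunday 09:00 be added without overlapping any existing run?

No — it overlaps LAB5, LAB6

LAB1: ends Friday 21:00 at or before LAB7 starts Sunday 04:00 → clear.
LAB3: ends Friday 15:00 at or before LAB7 starts Sunday 04:00 → clear.
LAB2: ends Saturday 16:00 at or before LAB7 starts Sunday 04:00 → clear.
LAB6: starts Saturday 20:30 before LAB7 ends Sunday 09:00, and ends Sunday 08:00 after LAB7 starts Sunday 04:00 → overlap.
LAB5: starts Sunday 02:00 before LAB7 ends Sunday 09:00, and ends Sunday 12:30 after LAB7 starts Sunday 04:00 → overlap.
LAB4: starts Sunday 09:30 at or after LAB7 ends Sunday 09:00 → clear.
LAB7 overlaps LAB5, LAB6.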